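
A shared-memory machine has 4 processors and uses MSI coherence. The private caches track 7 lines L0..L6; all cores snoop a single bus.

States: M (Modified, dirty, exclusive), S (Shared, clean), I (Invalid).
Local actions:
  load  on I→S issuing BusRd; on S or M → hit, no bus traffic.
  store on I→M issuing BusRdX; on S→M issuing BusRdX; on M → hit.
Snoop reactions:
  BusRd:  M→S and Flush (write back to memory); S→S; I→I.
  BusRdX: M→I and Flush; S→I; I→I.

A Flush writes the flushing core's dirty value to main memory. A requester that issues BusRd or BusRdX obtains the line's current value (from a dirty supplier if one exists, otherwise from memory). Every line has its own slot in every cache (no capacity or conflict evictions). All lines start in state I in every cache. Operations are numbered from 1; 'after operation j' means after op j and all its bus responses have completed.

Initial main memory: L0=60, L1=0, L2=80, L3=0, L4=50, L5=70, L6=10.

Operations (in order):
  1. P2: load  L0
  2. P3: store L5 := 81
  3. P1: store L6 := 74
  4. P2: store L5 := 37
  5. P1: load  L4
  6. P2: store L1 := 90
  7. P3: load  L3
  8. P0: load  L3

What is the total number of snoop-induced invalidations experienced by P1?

step 1: P2: load  L0  ⟶  IISI  (L0)  txn=BusRd  M[L0]=60
step 2: P3: store L5 := 81  ⟶  IIIM  (L5)  txn=BusRdX  M[L5]=70
step 3: P1: store L6 := 74  ⟶  IMII  (L6)  txn=BusRdX  M[L6]=10
step 4: P2: store L5 := 37  ⟶  IIMI  (L5)  txn=BusRdX+Flush  M[L5]=81
step 5: P1: load  L4  ⟶  ISII  (L4)  txn=BusRd  M[L4]=50
step 6: P2: store L1 := 90  ⟶  IIMI  (L1)  txn=BusRdX  M[L1]=0
step 7: P3: load  L3  ⟶  IIIS  (L3)  txn=BusRd  M[L3]=0
step 8: P0: load  L3  ⟶  SIIS  (L3)  txn=BusRd  M[L3]=0

invalidations = 0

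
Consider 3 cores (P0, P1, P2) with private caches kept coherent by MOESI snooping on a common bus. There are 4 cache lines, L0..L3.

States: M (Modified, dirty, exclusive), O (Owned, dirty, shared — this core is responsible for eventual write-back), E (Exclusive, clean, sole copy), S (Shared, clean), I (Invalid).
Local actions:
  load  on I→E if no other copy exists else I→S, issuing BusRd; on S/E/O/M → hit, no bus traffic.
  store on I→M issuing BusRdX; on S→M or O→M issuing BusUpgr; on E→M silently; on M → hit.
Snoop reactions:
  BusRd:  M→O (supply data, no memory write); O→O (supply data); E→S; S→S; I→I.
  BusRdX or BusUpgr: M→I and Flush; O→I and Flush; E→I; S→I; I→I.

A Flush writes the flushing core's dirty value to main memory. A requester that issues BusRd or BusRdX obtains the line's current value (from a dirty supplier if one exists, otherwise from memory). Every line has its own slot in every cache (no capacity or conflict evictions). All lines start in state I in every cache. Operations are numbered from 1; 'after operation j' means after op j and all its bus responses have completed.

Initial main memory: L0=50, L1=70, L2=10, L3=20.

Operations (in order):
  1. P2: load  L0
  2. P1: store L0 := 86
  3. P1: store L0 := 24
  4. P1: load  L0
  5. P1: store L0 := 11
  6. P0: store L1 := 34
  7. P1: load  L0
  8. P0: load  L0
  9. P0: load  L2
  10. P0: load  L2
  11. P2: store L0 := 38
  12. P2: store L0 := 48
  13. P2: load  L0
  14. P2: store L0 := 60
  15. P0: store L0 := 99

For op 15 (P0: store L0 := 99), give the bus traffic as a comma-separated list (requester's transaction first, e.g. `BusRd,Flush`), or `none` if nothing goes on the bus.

step 1: P2: load  L0  ⟶  IIE  (L0)  txn=BusRd  M[L0]=50
step 2: P1: store L0 := 86  ⟶  IMI  (L0)  txn=BusRdX  M[L0]=50
step 3: P1: store L0 := 24  ⟶  IMI  (L0)  txn=∅  M[L0]=50
step 4: P1: load  L0  ⟶  IMI  (L0)  txn=∅  M[L0]=50
step 5: P1: store L0 := 11  ⟶  IMI  (L0)  txn=∅  M[L0]=50
step 6: P0: store L1 := 34  ⟶  MII  (L1)  txn=BusRdX  M[L1]=70
step 7: P1: load  L0  ⟶  IMI  (L0)  txn=∅  M[L0]=50
step 8: P0: load  L0  ⟶  SOI  (L0)  txn=BusRd  M[L0]=50
step 9: P0: load  L2  ⟶  EII  (L2)  txn=BusRd  M[L2]=10
step 10: P0: load  L2  ⟶  EII  (L2)  txn=∅  M[L2]=10
step 11: P2: store L0 := 38  ⟶  IIM  (L0)  txn=BusRdX+Flush  M[L0]=11
step 12: P2: store L0 := 48  ⟶  IIM  (L0)  txn=∅  M[L0]=11
step 13: P2: load  L0  ⟶  IIM  (L0)  txn=∅  M[L0]=11
step 14: P2: store L0 := 60  ⟶  IIM  (L0)  txn=∅  M[L0]=11
step 15: P0: store L0 := 99  ⟶  MII  (L0)  txn=BusRdX+Flush  M[L0]=60

bus = BusRdX,Flush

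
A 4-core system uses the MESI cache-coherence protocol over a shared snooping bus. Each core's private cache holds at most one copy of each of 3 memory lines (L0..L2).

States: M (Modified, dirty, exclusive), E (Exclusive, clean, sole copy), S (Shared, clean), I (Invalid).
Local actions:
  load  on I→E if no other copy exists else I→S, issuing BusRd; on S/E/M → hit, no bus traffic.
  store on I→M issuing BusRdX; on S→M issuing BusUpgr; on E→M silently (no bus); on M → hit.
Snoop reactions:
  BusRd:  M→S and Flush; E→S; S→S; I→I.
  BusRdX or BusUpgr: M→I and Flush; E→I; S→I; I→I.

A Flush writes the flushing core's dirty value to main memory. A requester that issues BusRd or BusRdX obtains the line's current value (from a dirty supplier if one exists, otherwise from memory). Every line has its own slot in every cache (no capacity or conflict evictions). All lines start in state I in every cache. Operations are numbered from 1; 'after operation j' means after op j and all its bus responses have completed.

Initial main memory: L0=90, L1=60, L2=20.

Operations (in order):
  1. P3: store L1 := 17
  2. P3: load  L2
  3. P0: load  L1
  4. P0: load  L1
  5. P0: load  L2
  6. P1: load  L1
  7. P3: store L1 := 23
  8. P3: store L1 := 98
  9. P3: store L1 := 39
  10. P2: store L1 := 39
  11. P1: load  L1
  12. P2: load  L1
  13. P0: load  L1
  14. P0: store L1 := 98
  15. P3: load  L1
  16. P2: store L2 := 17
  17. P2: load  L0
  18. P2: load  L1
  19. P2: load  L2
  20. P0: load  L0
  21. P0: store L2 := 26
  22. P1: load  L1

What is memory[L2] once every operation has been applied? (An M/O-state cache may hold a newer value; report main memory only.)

memory[L2] = 17

  op1 P3: store L1 := 17 → I/I/I/M on L1; bus BusRdX; mem=60
  op2 P3: load  L2 → I/I/I/E on L2; bus BusRd; mem=20
  op3 P0: load  L1 → S/I/I/S on L1; bus BusRd Flush; mem=17
  op4 P0: load  L1 → S/I/I/S on L1; bus (none); mem=17
  op5 P0: load  L2 → S/I/I/S on L2; bus BusRd; mem=20
  op6 P1: load  L1 → S/S/I/S on L1; bus BusRd; mem=17
  op7 P3: store L1 := 23 → I/I/I/M on L1; bus BusUpgr; mem=17
  op8 P3: store L1 := 98 → I/I/I/M on L1; bus (none); mem=17
  op9 P3: store L1 := 39 → I/I/I/M on L1; bus (none); mem=17
  op10 P2: store L1 := 39 → I/I/M/I on L1; bus BusRdX Flush; mem=39
  op11 P1: load  L1 → I/S/S/I on L1; bus BusRd Flush; mem=39
  op12 P2: load  L1 → I/S/S/I on L1; bus (none); mem=39
  op13 P0: load  L1 → S/S/S/I on L1; bus BusRd; mem=39
  op14 P0: store L1 := 98 → M/I/I/I on L1; bus BusUpgr; mem=39
  op15 P3: load  L1 → S/I/I/S on L1; bus BusRd Flush; mem=98
  op16 P2: store L2 := 17 → I/I/M/I on L2; bus BusRdX; mem=20
  op17 P2: load  L0 → I/I/E/I on L0; bus BusRd; mem=90
  op18 P2: load  L1 → S/I/S/S on L1; bus BusRd; mem=98
  op19 P2: load  L2 → I/I/M/I on L2; bus (none); mem=20
  op20 P0: load  L0 → S/I/S/I on L0; bus BusRd; mem=90
  op21 P0: store L2 := 26 → M/I/I/I on L2; bus BusRdX Flush; mem=17
  op22 P1: load  L1 → S/S/S/S on L1; bus BusRd; mem=98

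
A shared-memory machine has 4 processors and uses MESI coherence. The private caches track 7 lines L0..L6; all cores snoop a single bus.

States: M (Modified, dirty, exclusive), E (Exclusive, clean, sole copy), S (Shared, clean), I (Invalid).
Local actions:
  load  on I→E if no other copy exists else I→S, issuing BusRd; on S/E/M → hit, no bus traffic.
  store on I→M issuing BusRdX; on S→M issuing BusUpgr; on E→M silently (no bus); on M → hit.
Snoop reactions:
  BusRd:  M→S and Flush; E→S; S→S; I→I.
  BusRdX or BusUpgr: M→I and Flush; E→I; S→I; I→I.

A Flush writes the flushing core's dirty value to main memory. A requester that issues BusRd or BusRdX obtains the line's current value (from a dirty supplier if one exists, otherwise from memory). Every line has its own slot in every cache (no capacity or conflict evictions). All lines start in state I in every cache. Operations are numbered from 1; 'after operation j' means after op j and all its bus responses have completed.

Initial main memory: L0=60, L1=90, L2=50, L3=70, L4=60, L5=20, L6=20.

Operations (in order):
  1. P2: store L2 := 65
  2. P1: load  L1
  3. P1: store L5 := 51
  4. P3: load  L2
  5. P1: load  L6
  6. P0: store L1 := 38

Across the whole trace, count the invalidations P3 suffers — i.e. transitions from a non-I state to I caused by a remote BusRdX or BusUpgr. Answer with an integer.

step 1: P2: store L2 := 65  ⟶  IIMI  (L2)  txn=BusRdX  M[L2]=50
step 2: P1: load  L1  ⟶  IEII  (L1)  txn=BusRd  M[L1]=90
step 3: P1: store L5 := 51  ⟶  IMII  (L5)  txn=BusRdX  M[L5]=20
step 4: P3: load  L2  ⟶  IISS  (L2)  txn=BusRd+Flush  M[L2]=65
step 5: P1: load  L6  ⟶  IEII  (L6)  txn=BusRd  M[L6]=20
step 6: P0: store L1 := 38  ⟶  MIII  (L1)  txn=BusRdX  M[L1]=90

invalidations = 0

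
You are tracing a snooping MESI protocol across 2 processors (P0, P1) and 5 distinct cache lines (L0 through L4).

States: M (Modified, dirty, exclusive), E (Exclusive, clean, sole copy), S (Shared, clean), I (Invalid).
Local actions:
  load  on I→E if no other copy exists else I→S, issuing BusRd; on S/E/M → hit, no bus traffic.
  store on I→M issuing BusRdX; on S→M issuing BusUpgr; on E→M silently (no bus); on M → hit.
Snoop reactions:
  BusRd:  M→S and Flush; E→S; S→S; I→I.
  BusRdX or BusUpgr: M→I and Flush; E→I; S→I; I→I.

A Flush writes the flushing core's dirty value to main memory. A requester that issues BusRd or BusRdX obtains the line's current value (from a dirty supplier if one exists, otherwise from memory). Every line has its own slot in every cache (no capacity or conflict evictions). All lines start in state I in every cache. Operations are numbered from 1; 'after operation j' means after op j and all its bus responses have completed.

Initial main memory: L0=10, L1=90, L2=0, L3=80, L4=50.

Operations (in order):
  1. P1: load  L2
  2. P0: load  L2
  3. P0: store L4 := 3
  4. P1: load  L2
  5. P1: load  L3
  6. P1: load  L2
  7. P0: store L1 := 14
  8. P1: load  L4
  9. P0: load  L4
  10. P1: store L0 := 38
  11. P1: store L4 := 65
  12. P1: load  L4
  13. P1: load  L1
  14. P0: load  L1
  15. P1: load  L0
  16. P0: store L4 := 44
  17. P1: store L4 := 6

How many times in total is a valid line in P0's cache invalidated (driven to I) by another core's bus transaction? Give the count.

  op1 P1: load  L2 → I/E on L2; bus BusRd; mem=0
  op2 P0: load  L2 → S/S on L2; bus BusRd; mem=0
  op3 P0: store L4 := 3 → M/I on L4; bus BusRdX; mem=50
  op4 P1: load  L2 → S/S on L2; bus (none); mem=0
  op5 P1: load  L3 → I/E on L3; bus BusRd; mem=80
  op6 P1: load  L2 → S/S on L2; bus (none); mem=0
  op7 P0: store L1 := 14 → M/I on L1; bus BusRdX; mem=90
  op8 P1: load  L4 → S/S on L4; bus BusRd Flush; mem=3
  op9 P0: load  L4 → S/S on L4; bus (none); mem=3
  op10 P1: store L0 := 38 → I/M on L0; bus BusRdX; mem=10
  op11 P1: store L4 := 65 → I/M on L4; bus BusUpgr; mem=3
  op12 P1: load  L4 → I/M on L4; bus (none); mem=3
  op13 P1: load  L1 → S/S on L1; bus BusRd Flush; mem=14
  op14 P0: load  L1 → S/S on L1; bus (none); mem=14
  op15 P1: load  L0 → I/M on L0; bus (none); mem=10
  op16 P0: store L4 := 44 → M/I on L4; bus BusRdX Flush; mem=65
  op17 P1: store L4 := 6 → I/M on L4; bus BusRdX Flush; mem=44

invalidations = 2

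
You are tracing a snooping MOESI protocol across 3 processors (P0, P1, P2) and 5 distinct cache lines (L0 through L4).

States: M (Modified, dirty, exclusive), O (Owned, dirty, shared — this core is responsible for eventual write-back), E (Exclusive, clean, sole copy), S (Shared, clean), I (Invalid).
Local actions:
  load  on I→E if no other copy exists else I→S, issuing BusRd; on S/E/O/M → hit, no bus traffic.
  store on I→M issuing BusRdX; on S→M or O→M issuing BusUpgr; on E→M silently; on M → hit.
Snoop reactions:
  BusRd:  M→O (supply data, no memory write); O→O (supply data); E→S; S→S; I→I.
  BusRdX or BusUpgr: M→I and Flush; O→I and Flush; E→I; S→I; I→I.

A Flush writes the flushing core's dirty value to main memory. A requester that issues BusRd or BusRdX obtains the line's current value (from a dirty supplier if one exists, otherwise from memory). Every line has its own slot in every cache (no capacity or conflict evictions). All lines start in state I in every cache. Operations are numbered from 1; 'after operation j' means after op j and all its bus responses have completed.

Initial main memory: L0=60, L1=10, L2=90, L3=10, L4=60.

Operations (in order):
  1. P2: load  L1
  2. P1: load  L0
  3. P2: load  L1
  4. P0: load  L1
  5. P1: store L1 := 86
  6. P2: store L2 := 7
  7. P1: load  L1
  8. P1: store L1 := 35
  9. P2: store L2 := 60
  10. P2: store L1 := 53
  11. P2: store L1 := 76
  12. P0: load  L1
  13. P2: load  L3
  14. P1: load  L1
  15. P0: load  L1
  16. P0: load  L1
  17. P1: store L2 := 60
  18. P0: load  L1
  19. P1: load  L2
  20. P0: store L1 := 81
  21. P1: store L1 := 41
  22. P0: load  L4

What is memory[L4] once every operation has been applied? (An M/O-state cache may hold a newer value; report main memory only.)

memory[L4] = 60

step 1: P2: load  L1  ⟶  IIE  (L1)  txn=BusRd  M[L1]=10
step 2: P1: load  L0  ⟶  IEI  (L0)  txn=BusRd  M[L0]=60
step 3: P2: load  L1  ⟶  IIE  (L1)  txn=∅  M[L1]=10
step 4: P0: load  L1  ⟶  SIS  (L1)  txn=BusRd  M[L1]=10
step 5: P1: store L1 := 86  ⟶  IMI  (L1)  txn=BusRdX  M[L1]=10
step 6: P2: store L2 := 7  ⟶  IIM  (L2)  txn=BusRdX  M[L2]=90
step 7: P1: load  L1  ⟶  IMI  (L1)  txn=∅  M[L1]=10
step 8: P1: store L1 := 35  ⟶  IMI  (L1)  txn=∅  M[L1]=10
step 9: P2: store L2 := 60  ⟶  IIM  (L2)  txn=∅  M[L2]=90
step 10: P2: store L1 := 53  ⟶  IIM  (L1)  txn=BusRdX+Flush  M[L1]=35
step 11: P2: store L1 := 76  ⟶  IIM  (L1)  txn=∅  M[L1]=35
step 12: P0: load  L1  ⟶  SIO  (L1)  txn=BusRd  M[L1]=35
step 13: P2: load  L3  ⟶  IIE  (L3)  txn=BusRd  M[L3]=10
step 14: P1: load  L1  ⟶  SSO  (L1)  txn=BusRd  M[L1]=35
step 15: P0: load  L1  ⟶  SSO  (L1)  txn=∅  M[L1]=35
step 16: P0: load  L1  ⟶  SSO  (L1)  txn=∅  M[L1]=35
step 17: P1: store L2 := 60  ⟶  IMI  (L2)  txn=BusRdX+Flush  M[L2]=60
step 18: P0: load  L1  ⟶  SSO  (L1)  txn=∅  M[L1]=35
step 19: P1: load  L2  ⟶  IMI  (L2)  txn=∅  M[L2]=60
step 20: P0: store L1 := 81  ⟶  MII  (L1)  txn=BusUpgr+Flush  M[L1]=76
step 21: P1: store L1 := 41  ⟶  IMI  (L1)  txn=BusRdX+Flush  M[L1]=81
step 22: P0: load  L4  ⟶  EII  (L4)  txn=BusRd  M[L4]=60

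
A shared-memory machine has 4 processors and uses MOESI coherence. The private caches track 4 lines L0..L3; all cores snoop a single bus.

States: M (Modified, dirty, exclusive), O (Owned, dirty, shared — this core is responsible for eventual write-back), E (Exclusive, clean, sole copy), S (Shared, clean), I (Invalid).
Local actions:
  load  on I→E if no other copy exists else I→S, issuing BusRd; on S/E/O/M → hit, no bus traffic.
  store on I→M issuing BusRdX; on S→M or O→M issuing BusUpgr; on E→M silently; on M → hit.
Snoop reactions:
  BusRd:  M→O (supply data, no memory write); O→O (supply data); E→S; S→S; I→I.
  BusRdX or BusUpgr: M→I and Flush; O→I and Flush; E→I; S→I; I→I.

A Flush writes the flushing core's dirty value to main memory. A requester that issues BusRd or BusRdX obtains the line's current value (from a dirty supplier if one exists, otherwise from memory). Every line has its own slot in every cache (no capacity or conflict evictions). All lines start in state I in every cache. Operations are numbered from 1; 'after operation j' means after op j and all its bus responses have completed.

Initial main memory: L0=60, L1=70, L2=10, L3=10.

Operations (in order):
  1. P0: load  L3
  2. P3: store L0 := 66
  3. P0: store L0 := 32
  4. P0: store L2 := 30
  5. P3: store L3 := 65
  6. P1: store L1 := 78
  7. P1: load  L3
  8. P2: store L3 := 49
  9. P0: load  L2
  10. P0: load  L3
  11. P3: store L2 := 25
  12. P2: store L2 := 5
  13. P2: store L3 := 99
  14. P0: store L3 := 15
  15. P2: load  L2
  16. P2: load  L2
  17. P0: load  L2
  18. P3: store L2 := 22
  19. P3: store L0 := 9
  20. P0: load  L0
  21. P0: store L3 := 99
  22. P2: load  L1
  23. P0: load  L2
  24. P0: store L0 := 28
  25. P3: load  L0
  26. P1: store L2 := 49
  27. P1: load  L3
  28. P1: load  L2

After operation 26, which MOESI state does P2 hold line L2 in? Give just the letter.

state = I

1. P0: load  L3  bus=[BusRd]  L3: P0=E P1=I P2=I P3=I  mem[L3]=10
2. P3: store L0 := 66  bus=[BusRdX]  L0: P0=I P1=I P2=I P3=M  mem[L0]=60
3. P0: store L0 := 32  bus=[BusRdX,Flush]  L0: P0=M P1=I P2=I P3=I  mem[L0]=66
4. P0: store L2 := 30  bus=[BusRdX]  L2: P0=M P1=I P2=I P3=I  mem[L2]=10
5. P3: store L3 := 65  bus=[BusRdX]  L3: P0=I P1=I P2=I P3=M  mem[L3]=10
6. P1: store L1 := 78  bus=[BusRdX]  L1: P0=I P1=M P2=I P3=I  mem[L1]=70
7. P1: load  L3  bus=[BusRd]  L3: P0=I P1=S P2=I P3=O  mem[L3]=10
8. P2: store L3 := 49  bus=[BusRdX,Flush]  L3: P0=I P1=I P2=M P3=I  mem[L3]=65
9. P0: load  L2  bus=[-]  L2: P0=M P1=I P2=I P3=I  mem[L2]=10
10. P0: load  L3  bus=[BusRd]  L3: P0=S P1=I P2=O P3=I  mem[L3]=65
11. P3: store L2 := 25  bus=[BusRdX,Flush]  L2: P0=I P1=I P2=I P3=M  mem[L2]=30
12. P2: store L2 := 5  bus=[BusRdX,Flush]  L2: P0=I P1=I P2=M P3=I  mem[L2]=25
13. P2: store L3 := 99  bus=[BusUpgr]  L3: P0=I P1=I P2=M P3=I  mem[L3]=65
14. P0: store L3 := 15  bus=[BusRdX,Flush]  L3: P0=M P1=I P2=I P3=I  mem[L3]=99
15. P2: load  L2  bus=[-]  L2: P0=I P1=I P2=M P3=I  mem[L2]=25
16. P2: load  L2  bus=[-]  L2: P0=I P1=I P2=M P3=I  mem[L2]=25
17. P0: load  L2  bus=[BusRd]  L2: P0=S P1=I P2=O P3=I  mem[L2]=25
18. P3: store L2 := 22  bus=[BusRdX,Flush]  L2: P0=I P1=I P2=I P3=M  mem[L2]=5
19. P3: store L0 := 9  bus=[BusRdX,Flush]  L0: P0=I P1=I P2=I P3=M  mem[L0]=32
20. P0: load  L0  bus=[BusRd]  L0: P0=S P1=I P2=I P3=O  mem[L0]=32
21. P0: store L3 := 99  bus=[-]  L3: P0=M P1=I P2=I P3=I  mem[L3]=99
22. P2: load  L1  bus=[BusRd]  L1: P0=I P1=O P2=S P3=I  mem[L1]=70
23. P0: load  L2  bus=[BusRd]  L2: P0=S P1=I P2=I P3=O  mem[L2]=5
24. P0: store L0 := 28  bus=[BusUpgr,Flush]  L0: P0=M P1=I P2=I P3=I  mem[L0]=9
25. P3: load  L0  bus=[BusRd]  L0: P0=O P1=I P2=I P3=S  mem[L0]=9
26. P1: store L2 := 49  bus=[BusRdX,Flush]  L2: P0=I P1=M P2=I P3=I  mem[L2]=22
27. P1: load  L3  bus=[BusRd]  L3: P0=O P1=S P2=I P3=I  mem[L3]=99
28. P1: load  L2  bus=[-]  L2: P0=I P1=M P2=I P3=I  mem[L2]=22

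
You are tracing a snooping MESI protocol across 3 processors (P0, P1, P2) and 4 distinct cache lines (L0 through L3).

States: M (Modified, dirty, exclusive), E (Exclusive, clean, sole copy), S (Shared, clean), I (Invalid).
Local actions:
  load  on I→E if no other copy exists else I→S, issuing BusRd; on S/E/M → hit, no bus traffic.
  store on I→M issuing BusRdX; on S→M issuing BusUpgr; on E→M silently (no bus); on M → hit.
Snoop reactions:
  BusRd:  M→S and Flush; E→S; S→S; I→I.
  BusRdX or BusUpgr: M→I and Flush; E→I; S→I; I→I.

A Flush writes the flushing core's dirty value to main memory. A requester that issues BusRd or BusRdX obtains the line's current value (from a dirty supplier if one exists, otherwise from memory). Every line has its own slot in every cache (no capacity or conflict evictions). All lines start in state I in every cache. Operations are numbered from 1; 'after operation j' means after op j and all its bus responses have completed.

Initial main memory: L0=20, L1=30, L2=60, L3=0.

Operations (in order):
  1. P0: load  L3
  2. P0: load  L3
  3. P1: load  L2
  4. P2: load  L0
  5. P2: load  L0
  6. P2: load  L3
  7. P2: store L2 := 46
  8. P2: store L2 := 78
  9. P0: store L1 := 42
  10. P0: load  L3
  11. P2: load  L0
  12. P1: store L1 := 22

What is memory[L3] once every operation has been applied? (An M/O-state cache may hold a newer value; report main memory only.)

memory[L3] = 0

[1] P0: load  L3 | P0:E(0), P1:I, P2:I | bus: BusRd
[2] P0: load  L3 | P0:E(0), P1:I, P2:I | bus: none
[3] P1: load  L2 | P0:I, P1:E(60), P2:I | bus: BusRd
[4] P2: load  L0 | P0:I, P1:I, P2:E(20) | bus: BusRd
[5] P2: load  L0 | P0:I, P1:I, P2:E(20) | bus: none
[6] P2: load  L3 | P0:S(0), P1:I, P2:S(0) | bus: BusRd
[7] P2: store L2 := 46 | P0:I, P1:I, P2:M(46) | bus: BusRdX
[8] P2: store L2 := 78 | P0:I, P1:I, P2:M(78) | bus: none
[9] P0: store L1 := 42 | P0:M(42), P1:I, P2:I | bus: BusRdX
[10] P0: load  L3 | P0:S(0), P1:I, P2:S(0) | bus: none
[11] P2: load  L0 | P0:I, P1:I, P2:E(20) | bus: none
[12] P1: store L1 := 22 | P0:I, P1:M(22), P2:I | bus: BusRdX,Flush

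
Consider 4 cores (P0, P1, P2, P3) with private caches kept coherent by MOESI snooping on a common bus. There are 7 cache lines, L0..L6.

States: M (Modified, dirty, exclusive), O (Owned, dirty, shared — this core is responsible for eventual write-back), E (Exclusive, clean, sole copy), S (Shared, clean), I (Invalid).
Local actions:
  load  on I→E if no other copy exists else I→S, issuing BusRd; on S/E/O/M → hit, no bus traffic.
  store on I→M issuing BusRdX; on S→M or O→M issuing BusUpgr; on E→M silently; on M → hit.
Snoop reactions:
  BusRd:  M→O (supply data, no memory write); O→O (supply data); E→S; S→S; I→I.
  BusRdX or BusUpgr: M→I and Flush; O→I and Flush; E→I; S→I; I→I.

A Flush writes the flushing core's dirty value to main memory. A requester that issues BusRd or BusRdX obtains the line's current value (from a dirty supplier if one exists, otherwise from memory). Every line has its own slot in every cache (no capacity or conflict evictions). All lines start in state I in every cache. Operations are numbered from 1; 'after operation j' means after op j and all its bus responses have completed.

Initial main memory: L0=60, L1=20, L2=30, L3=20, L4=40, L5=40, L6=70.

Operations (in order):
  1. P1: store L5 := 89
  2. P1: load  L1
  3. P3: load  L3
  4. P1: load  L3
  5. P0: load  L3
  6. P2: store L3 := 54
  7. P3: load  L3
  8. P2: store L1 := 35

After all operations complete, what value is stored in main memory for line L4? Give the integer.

memory[L4] = 40

  op1 P1: store L5 := 89 → I/M/I/I on L5; bus BusRdX; mem=40
  op2 P1: load  L1 → I/E/I/I on L1; bus BusRd; mem=20
  op3 P3: load  L3 → I/I/I/E on L3; bus BusRd; mem=20
  op4 P1: load  L3 → I/S/I/S on L3; bus BusRd; mem=20
  op5 P0: load  L3 → S/S/I/S on L3; bus BusRd; mem=20
  op6 P2: store L3 := 54 → I/I/M/I on L3; bus BusRdX; mem=20
  op7 P3: load  L3 → I/I/O/S on L3; bus BusRd; mem=20
  op8 P2: store L1 := 35 → I/I/M/I on L1; bus BusRdX; mem=20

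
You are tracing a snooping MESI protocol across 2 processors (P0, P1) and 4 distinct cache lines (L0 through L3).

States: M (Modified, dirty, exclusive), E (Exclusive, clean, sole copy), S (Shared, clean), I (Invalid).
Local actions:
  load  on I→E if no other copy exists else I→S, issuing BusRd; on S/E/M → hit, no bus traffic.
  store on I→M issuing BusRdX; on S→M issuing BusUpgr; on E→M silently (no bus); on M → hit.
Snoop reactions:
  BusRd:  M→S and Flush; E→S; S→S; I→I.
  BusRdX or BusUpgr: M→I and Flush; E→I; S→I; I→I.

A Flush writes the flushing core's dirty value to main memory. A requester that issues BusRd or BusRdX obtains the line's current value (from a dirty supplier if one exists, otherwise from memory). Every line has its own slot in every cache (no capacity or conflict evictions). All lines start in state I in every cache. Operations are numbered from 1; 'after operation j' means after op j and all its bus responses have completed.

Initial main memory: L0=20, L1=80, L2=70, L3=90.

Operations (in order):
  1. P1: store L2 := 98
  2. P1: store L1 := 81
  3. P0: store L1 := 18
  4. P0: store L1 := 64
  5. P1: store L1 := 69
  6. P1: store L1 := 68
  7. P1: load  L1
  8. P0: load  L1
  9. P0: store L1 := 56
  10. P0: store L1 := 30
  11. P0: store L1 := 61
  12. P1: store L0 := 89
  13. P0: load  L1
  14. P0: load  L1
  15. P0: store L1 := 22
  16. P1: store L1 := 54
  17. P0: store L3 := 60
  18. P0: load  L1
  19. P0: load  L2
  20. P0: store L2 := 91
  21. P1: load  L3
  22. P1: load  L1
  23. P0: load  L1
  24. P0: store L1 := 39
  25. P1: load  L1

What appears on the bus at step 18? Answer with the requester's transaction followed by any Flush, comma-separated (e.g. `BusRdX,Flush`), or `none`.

bus = BusRd,Flush

step 1: P1: store L2 := 98  ⟶  IM  (L2)  txn=BusRdX  M[L2]=70
step 2: P1: store L1 := 81  ⟶  IM  (L1)  txn=BusRdX  M[L1]=80
step 3: P0: store L1 := 18  ⟶  MI  (L1)  txn=BusRdX+Flush  M[L1]=81
step 4: P0: store L1 := 64  ⟶  MI  (L1)  txn=∅  M[L1]=81
step 5: P1: store L1 := 69  ⟶  IM  (L1)  txn=BusRdX+Flush  M[L1]=64
step 6: P1: store L1 := 68  ⟶  IM  (L1)  txn=∅  M[L1]=64
step 7: P1: load  L1  ⟶  IM  (L1)  txn=∅  M[L1]=64
step 8: P0: load  L1  ⟶  SS  (L1)  txn=BusRd+Flush  M[L1]=68
step 9: P0: store L1 := 56  ⟶  MI  (L1)  txn=BusUpgr  M[L1]=68
step 10: P0: store L1 := 30  ⟶  MI  (L1)  txn=∅  M[L1]=68
step 11: P0: store L1 := 61  ⟶  MI  (L1)  txn=∅  M[L1]=68
step 12: P1: store L0 := 89  ⟶  IM  (L0)  txn=BusRdX  M[L0]=20
step 13: P0: load  L1  ⟶  MI  (L1)  txn=∅  M[L1]=68
step 14: P0: load  L1  ⟶  MI  (L1)  txn=∅  M[L1]=68
step 15: P0: store L1 := 22  ⟶  MI  (L1)  txn=∅  M[L1]=68
step 16: P1: store L1 := 54  ⟶  IM  (L1)  txn=BusRdX+Flush  M[L1]=22
step 17: P0: store L3 := 60  ⟶  MI  (L3)  txn=BusRdX  M[L3]=90
step 18: P0: load  L1  ⟶  SS  (L1)  txn=BusRd+Flush  M[L1]=54
step 19: P0: load  L2  ⟶  SS  (L2)  txn=BusRd+Flush  M[L2]=98
step 20: P0: store L2 := 91  ⟶  MI  (L2)  txn=BusUpgr  M[L2]=98
step 21: P1: load  L3  ⟶  SS  (L3)  txn=BusRd+Flush  M[L3]=60
step 22: P1: load  L1  ⟶  SS  (L1)  txn=∅  M[L1]=54
step 23: P0: load  L1  ⟶  SS  (L1)  txn=∅  M[L1]=54
step 24: P0: store L1 := 39  ⟶  MI  (L1)  txn=BusUpgr  M[L1]=54
step 25: P1: load  L1  ⟶  SS  (L1)  txn=BusRd+Flush  M[L1]=39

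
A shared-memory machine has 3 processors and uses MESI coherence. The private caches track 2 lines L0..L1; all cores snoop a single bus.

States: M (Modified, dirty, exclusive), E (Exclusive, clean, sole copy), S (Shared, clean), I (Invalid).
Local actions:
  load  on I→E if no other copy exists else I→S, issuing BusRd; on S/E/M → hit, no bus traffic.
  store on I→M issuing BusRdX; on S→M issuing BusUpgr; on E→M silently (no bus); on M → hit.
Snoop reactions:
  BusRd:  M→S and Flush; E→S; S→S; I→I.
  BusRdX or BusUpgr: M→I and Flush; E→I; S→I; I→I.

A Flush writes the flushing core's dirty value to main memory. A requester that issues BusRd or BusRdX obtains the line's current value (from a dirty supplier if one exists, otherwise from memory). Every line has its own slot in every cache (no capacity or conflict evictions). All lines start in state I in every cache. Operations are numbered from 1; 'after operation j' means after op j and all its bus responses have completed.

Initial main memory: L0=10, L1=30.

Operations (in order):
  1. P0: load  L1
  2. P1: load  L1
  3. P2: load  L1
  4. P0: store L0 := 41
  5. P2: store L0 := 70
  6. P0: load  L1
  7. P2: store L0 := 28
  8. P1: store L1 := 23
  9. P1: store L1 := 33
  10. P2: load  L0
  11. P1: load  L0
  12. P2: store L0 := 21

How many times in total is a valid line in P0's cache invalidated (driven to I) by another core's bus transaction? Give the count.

invalidations = 2

  op1 P0: load  L1 → E/I/I on L1; bus BusRd; mem=30
  op2 P1: load  L1 → S/S/I on L1; bus BusRd; mem=30
  op3 P2: load  L1 → S/S/S on L1; bus BusRd; mem=30
  op4 P0: store L0 := 41 → M/I/I on L0; bus BusRdX; mem=10
  op5 P2: store L0 := 70 → I/I/M on L0; bus BusRdX Flush; mem=41
  op6 P0: load  L1 → S/S/S on L1; bus (none); mem=30
  op7 P2: store L0 := 28 → I/I/M on L0; bus (none); mem=41
  op8 P1: store L1 := 23 → I/M/I on L1; bus BusUpgr; mem=30
  op9 P1: store L1 := 33 → I/M/I on L1; bus (none); mem=30
  op10 P2: load  L0 → I/I/M on L0; bus (none); mem=41
  op11 P1: load  L0 → I/S/S on L0; bus BusRd Flush; mem=28
  op12 P2: store L0 := 21 → I/I/M on L0; bus BusUpgr; mem=28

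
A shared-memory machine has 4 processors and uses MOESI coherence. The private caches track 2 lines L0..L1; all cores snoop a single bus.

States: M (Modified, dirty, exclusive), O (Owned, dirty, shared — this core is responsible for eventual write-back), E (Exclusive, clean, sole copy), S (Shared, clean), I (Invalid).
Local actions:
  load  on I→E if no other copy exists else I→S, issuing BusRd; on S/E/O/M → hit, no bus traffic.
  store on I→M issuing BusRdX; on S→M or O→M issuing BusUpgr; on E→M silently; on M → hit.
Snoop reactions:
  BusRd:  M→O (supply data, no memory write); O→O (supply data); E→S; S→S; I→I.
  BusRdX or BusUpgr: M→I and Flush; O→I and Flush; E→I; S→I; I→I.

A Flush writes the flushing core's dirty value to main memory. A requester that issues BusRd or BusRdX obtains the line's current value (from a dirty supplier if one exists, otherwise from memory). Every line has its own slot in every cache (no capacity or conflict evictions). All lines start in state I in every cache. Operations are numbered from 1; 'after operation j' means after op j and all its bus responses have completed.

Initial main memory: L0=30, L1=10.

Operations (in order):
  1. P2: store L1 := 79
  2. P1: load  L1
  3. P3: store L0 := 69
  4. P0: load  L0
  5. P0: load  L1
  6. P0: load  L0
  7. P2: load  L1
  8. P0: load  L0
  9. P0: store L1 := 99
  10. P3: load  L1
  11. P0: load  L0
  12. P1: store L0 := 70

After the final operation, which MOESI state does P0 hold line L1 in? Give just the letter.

state = O

1. P2: store L1 := 79  bus=[BusRdX]  L1: P0=I P1=I P2=M P3=I  mem[L1]=10
2. P1: load  L1  bus=[BusRd]  L1: P0=I P1=S P2=O P3=I  mem[L1]=10
3. P3: store L0 := 69  bus=[BusRdX]  L0: P0=I P1=I P2=I P3=M  mem[L0]=30
4. P0: load  L0  bus=[BusRd]  L0: P0=S P1=I P2=I P3=O  mem[L0]=30
5. P0: load  L1  bus=[BusRd]  L1: P0=S P1=S P2=O P3=I  mem[L1]=10
6. P0: load  L0  bus=[-]  L0: P0=S P1=I P2=I P3=O  mem[L0]=30
7. P2: load  L1  bus=[-]  L1: P0=S P1=S P2=O P3=I  mem[L1]=10
8. P0: load  L0  bus=[-]  L0: P0=S P1=I P2=I P3=O  mem[L0]=30
9. P0: store L1 := 99  bus=[BusUpgr,Flush]  L1: P0=M P1=I P2=I P3=I  mem[L1]=79
10. P3: load  L1  bus=[BusRd]  L1: P0=O P1=I P2=I P3=S  mem[L1]=79
11. P0: load  L0  bus=[-]  L0: P0=S P1=I P2=I P3=O  mem[L0]=30
12. P1: store L0 := 70  bus=[BusRdX,Flush]  L0: P0=I P1=M P2=I P3=I  mem[L0]=69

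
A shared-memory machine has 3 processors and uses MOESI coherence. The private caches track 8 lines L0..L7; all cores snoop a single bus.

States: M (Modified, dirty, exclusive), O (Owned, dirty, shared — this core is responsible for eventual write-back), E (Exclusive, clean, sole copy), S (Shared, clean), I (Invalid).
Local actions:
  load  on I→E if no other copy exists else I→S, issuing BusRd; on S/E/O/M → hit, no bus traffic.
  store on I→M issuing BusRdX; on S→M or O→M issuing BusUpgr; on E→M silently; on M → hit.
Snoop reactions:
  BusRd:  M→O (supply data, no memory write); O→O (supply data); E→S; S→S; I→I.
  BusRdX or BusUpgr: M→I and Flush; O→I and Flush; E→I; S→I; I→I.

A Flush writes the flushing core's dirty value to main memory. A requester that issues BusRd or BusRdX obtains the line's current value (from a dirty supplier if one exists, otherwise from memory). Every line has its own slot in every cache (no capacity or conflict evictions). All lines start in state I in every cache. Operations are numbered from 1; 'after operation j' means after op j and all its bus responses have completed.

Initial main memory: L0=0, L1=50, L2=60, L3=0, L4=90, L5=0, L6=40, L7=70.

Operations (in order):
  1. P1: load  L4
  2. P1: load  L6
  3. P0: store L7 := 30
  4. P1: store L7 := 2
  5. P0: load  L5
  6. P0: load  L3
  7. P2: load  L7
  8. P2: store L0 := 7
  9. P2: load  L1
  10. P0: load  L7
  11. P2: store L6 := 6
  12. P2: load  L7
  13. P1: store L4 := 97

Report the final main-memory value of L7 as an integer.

memory[L7] = 30

step 1: P1: load  L4  ⟶  IEI  (L4)  txn=BusRd  M[L4]=90
step 2: P1: load  L6  ⟶  IEI  (L6)  txn=BusRd  M[L6]=40
step 3: P0: store L7 := 30  ⟶  MII  (L7)  txn=BusRdX  M[L7]=70
step 4: P1: store L7 := 2  ⟶  IMI  (L7)  txn=BusRdX+Flush  M[L7]=30
step 5: P0: load  L5  ⟶  EII  (L5)  txn=BusRd  M[L5]=0
step 6: P0: load  L3  ⟶  EII  (L3)  txn=BusRd  M[L3]=0
step 7: P2: load  L7  ⟶  IOS  (L7)  txn=BusRd  M[L7]=30
step 8: P2: store L0 := 7  ⟶  IIM  (L0)  txn=BusRdX  M[L0]=0
step 9: P2: load  L1  ⟶  IIE  (L1)  txn=BusRd  M[L1]=50
step 10: P0: load  L7  ⟶  SOS  (L7)  txn=BusRd  M[L7]=30
step 11: P2: store L6 := 6  ⟶  IIM  (L6)  txn=BusRdX  M[L6]=40
step 12: P2: load  L7  ⟶  SOS  (L7)  txn=∅  M[L7]=30
step 13: P1: store L4 := 97  ⟶  IMI  (L4)  txn=∅  M[L4]=90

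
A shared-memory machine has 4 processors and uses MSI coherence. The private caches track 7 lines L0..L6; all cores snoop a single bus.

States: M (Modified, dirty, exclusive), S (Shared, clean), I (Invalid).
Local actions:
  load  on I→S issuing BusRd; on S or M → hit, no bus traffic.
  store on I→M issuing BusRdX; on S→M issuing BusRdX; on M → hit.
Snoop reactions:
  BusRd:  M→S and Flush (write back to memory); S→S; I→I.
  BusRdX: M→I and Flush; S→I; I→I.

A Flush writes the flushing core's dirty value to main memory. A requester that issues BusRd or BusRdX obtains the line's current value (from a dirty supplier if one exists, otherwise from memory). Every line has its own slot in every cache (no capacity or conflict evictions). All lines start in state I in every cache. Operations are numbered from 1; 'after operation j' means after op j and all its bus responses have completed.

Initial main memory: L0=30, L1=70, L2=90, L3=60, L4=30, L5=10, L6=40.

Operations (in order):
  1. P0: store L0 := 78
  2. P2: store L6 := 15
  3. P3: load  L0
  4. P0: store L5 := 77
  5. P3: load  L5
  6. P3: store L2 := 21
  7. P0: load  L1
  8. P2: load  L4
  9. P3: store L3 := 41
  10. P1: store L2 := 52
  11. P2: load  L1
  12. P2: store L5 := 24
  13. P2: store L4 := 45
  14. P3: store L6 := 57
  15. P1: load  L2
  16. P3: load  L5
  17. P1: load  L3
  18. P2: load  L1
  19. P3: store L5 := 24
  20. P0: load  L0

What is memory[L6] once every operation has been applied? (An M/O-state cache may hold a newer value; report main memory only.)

  op1 P0: store L0 := 78 → M/I/I/I on L0; bus BusRdX; mem=30
  op2 P2: store L6 := 15 → I/I/M/I on L6; bus BusRdX; mem=40
  op3 P3: load  L0 → S/I/I/S on L0; bus BusRd Flush; mem=78
  op4 P0: store L5 := 77 → M/I/I/I on L5; bus BusRdX; mem=10
  op5 P3: load  L5 → S/I/I/S on L5; bus BusRd Flush; mem=77
  op6 P3: store L2 := 21 → I/I/I/M on L2; bus BusRdX; mem=90
  op7 P0: load  L1 → S/I/I/I on L1; bus BusRd; mem=70
  op8 P2: load  L4 → I/I/S/I on L4; bus BusRd; mem=30
  op9 P3: store L3 := 41 → I/I/I/M on L3; bus BusRdX; mem=60
  op10 P1: store L2 := 52 → I/M/I/I on L2; bus BusRdX Flush; mem=21
  op11 P2: load  L1 → S/I/S/I on L1; bus BusRd; mem=70
  op12 P2: store L5 := 24 → I/I/M/I on L5; bus BusRdX; mem=77
  op13 P2: store L4 := 45 → I/I/M/I on L4; bus BusRdX; mem=30
  op14 P3: store L6 := 57 → I/I/I/M on L6; bus BusRdX Flush; mem=15
  op15 P1: load  L2 → I/M/I/I on L2; bus (none); mem=21
  op16 P3: load  L5 → I/I/S/S on L5; bus BusRd Flush; mem=24
  op17 P1: load  L3 → I/S/I/S on L3; bus BusRd Flush; mem=41
  op18 P2: load  L1 → S/I/S/I on L1; bus (none); mem=70
  op19 P3: store L5 := 24 → I/I/I/M on L5; bus BusRdX; mem=24
  op20 P0: load  L0 → S/I/I/S on L0; bus (none); mem=78

memory[L6] = 15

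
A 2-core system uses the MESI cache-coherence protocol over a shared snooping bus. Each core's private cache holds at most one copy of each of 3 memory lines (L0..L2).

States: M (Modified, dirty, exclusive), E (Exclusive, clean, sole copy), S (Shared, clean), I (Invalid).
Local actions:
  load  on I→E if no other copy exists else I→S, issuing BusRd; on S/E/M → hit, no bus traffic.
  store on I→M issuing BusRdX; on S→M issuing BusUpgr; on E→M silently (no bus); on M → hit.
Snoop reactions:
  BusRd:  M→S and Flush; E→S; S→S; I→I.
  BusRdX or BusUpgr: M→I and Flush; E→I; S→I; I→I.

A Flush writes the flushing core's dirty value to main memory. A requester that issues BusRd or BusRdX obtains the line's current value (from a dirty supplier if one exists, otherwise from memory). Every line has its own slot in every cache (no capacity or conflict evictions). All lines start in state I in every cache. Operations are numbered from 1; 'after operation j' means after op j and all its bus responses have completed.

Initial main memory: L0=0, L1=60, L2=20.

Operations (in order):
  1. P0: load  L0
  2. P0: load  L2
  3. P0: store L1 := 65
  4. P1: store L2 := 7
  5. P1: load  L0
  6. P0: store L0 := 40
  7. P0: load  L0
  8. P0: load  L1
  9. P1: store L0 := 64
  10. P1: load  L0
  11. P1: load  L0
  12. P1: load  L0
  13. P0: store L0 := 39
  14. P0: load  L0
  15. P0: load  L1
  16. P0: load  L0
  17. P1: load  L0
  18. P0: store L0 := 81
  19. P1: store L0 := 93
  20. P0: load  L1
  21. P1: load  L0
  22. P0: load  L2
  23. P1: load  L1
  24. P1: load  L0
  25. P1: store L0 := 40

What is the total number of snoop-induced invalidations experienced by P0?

1. P0: load  L0  bus=[BusRd]  L0: P0=E P1=I  mem[L0]=0
2. P0: load  L2  bus=[BusRd]  L2: P0=E P1=I  mem[L2]=20
3. P0: store L1 := 65  bus=[BusRdX]  L1: P0=M P1=I  mem[L1]=60
4. P1: store L2 := 7  bus=[BusRdX]  L2: P0=I P1=M  mem[L2]=20
5. P1: load  L0  bus=[BusRd]  L0: P0=S P1=S  mem[L0]=0
6. P0: store L0 := 40  bus=[BusUpgr]  L0: P0=M P1=I  mem[L0]=0
7. P0: load  L0  bus=[-]  L0: P0=M P1=I  mem[L0]=0
8. P0: load  L1  bus=[-]  L1: P0=M P1=I  mem[L1]=60
9. P1: store L0 := 64  bus=[BusRdX,Flush]  L0: P0=I P1=M  mem[L0]=40
10. P1: load  L0  bus=[-]  L0: P0=I P1=M  mem[L0]=40
11. P1: load  L0  bus=[-]  L0: P0=I P1=M  mem[L0]=40
12. P1: load  L0  bus=[-]  L0: P0=I P1=M  mem[L0]=40
13. P0: store L0 := 39  bus=[BusRdX,Flush]  L0: P0=M P1=I  mem[L0]=64
14. P0: load  L0  bus=[-]  L0: P0=M P1=I  mem[L0]=64
15. P0: load  L1  bus=[-]  L1: P0=M P1=I  mem[L1]=60
16. P0: load  L0  bus=[-]  L0: P0=M P1=I  mem[L0]=64
17. P1: load  L0  bus=[BusRd,Flush]  L0: P0=S P1=S  mem[L0]=39
18. P0: store L0 := 81  bus=[BusUpgr]  L0: P0=M P1=I  mem[L0]=39
19. P1: store L0 := 93  bus=[BusRdX,Flush]  L0: P0=I P1=M  mem[L0]=81
20. P0: load  L1  bus=[-]  L1: P0=M P1=I  mem[L1]=60
21. P1: load  L0  bus=[-]  L0: P0=I P1=M  mem[L0]=81
22. P0: load  L2  bus=[BusRd,Flush]  L2: P0=S P1=S  mem[L2]=7
23. P1: load  L1  bus=[BusRd,Flush]  L1: P0=S P1=S  mem[L1]=65
24. P1: load  L0  bus=[-]  L0: P0=I P1=M  mem[L0]=81
25. P1: store L0 := 40  bus=[-]  L0: P0=I P1=M  mem[L0]=81

invalidations = 3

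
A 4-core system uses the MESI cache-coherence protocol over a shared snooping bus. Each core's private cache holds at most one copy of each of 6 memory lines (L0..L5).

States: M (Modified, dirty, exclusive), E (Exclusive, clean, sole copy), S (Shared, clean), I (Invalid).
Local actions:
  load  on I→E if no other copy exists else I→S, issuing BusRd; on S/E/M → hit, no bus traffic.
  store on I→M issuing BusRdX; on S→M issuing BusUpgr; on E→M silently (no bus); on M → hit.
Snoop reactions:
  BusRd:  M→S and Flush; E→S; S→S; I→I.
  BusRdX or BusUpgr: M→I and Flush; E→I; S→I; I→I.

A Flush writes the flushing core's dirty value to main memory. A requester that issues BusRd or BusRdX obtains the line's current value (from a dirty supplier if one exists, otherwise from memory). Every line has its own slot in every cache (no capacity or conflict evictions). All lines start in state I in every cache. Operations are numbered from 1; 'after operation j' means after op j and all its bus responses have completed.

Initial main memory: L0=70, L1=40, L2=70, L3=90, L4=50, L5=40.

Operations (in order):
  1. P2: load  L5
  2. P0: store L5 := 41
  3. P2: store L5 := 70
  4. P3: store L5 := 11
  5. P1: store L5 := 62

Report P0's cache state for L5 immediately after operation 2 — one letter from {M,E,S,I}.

state = M

[1] P2: load  L5 | P0:I, P1:I, P2:E(40), P3:I | bus: BusRd
[2] P0: store L5 := 41 | P0:M(41), P1:I, P2:I, P3:I | bus: BusRdX
[3] P2: store L5 := 70 | P0:I, P1:I, P2:M(70), P3:I | bus: BusRdX,Flush
[4] P3: store L5 := 11 | P0:I, P1:I, P2:I, P3:M(11) | bus: BusRdX,Flush
[5] P1: store L5 := 62 | P0:I, P1:M(62), P2:I, P3:I | bus: BusRdX,Flush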